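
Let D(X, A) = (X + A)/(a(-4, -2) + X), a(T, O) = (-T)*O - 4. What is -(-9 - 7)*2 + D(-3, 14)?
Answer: 469/15 ≈ 31.267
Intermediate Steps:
a(T, O) = -4 - O*T (a(T, O) = -O*T - 4 = -4 - O*T)
D(X, A) = (A + X)/(-12 + X) (D(X, A) = (X + A)/((-4 - 1*(-2)*(-4)) + X) = (A + X)/((-4 - 8) + X) = (A + X)/(-12 + X))
-(-9 - 7)*2 + D(-3, 14) = -(-9 - 7)*2 + (14 - 3)/(-12 - 3) = -1*(-16)*2 + 11/(-15) = 16*2 - 1/15*11 = 32 - 11/15 = 469/15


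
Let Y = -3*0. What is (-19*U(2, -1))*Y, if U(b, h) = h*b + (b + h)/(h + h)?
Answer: 0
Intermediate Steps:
Y = 0
U(b, h) = b*h + (b + h)/(2*h) (U(b, h) = b*h + (b + h)/((2*h)) = b*h + (b + h)*(1/(2*h)) = b*h + (b + h)/(2*h))
(-19*U(2, -1))*Y = -19*(1/2 + 2*(-1) + (1/2)*2/(-1))*0 = -19*(1/2 - 2 + (1/2)*2*(-1))*0 = -19*(1/2 - 2 - 1)*0 = -19*(-5/2)*0 = (95/2)*0 = 0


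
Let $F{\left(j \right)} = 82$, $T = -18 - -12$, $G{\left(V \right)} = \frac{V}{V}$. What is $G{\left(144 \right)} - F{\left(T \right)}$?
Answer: $-81$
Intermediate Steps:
$G{\left(V \right)} = 1$
$T = -6$ ($T = -18 + 12 = -6$)
$G{\left(144 \right)} - F{\left(T \right)} = 1 - 82 = -81$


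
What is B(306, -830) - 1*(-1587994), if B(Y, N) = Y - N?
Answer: 1589130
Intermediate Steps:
B(306, -830) - 1*(-1587994) = (306 - 1*(-830)) - 1*(-1587994) = (306 + 830) + 1587994 = 1136 + 1587994 = 1589130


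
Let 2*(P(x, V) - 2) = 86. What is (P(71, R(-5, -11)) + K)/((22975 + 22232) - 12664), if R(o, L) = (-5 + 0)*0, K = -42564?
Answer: -42519/32543 ≈ -1.3065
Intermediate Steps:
R(o, L) = 0 (R(o, L) = -5*0 = 0)
P(x, V) = 45 (P(x, V) = 2 + (½)*86 = 2 + 43 = 45)
(P(71, R(-5, -11)) + K)/((22975 + 22232) - 12664) = (45 - 42564)/((22975 + 22232) - 12664) = -42519/(45207 - 12664) = -42519/32543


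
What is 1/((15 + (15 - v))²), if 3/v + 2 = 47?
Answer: 225/201601 ≈ 0.0011161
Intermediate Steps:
v = 1/15 (v = 3/(-2 + 47) = 3/45 = 3*(1/45) = 1/15 ≈ 0.066667)
1/((15 + (15 - v))²) = 1/((15 + (15 - 1*1/15))²) = 1/((15 + (15 - 1/15))²) = 1/((15 + 224/15)²) = 1/((449/15)²) = 1/(201601/225) = 225/201601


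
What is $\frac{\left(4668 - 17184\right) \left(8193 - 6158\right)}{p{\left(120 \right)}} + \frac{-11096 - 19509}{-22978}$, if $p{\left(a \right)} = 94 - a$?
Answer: $\frac{292625917205}{298714} \approx 9.7962 \cdot 10^{5}$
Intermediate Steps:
$\frac{\left(4668 - 17184\right) \left(8193 - 6158\right)}{p{\left(120 \right)}} + \frac{-11096 - 19509}{-22978} = \frac{\left(4668 - 17184\right) \left(8193 - 6158\right)}{94 - 120} + \frac{-11096 - 19509}{-22978} = \frac{\left(-12516\right) 2035}{94 - 120} + \left(-11096 - 19509\right) \left(- \frac{1}{22978}\right) = - \frac{25470060}{-26} - - \frac{30605}{22978} = \left(-25470060\right) \left(- \frac{1}{26}\right) + \frac{30605}{22978} = \frac{12735030}{13} + \frac{30605}{22978} = \frac{292625917205}{298714}$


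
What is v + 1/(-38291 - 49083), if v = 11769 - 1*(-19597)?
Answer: 2740572883/87374 ≈ 31366.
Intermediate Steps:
v = 31366 (v = 11769 + 19597 = 31366)
v + 1/(-38291 - 49083) = 31366 + 1/(-38291 - 49083) = 31366 + 1/(-87374) = 31366 - 1/87374 = 2740572883/87374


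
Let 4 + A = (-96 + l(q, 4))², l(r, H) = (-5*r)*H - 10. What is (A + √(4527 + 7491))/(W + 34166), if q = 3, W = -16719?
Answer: 27552/17447 + √12018/17447 ≈ 1.5855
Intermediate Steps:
l(r, H) = -10 - 5*H*r (l(r, H) = -5*H*r - 10 = -10 - 5*H*r)
A = 27552 (A = -4 + (-96 + (-10 - 5*4*3))² = -4 + (-96 + (-10 - 60))² = -4 + (-96 - 70)² = -4 + (-166)² = -4 + 27556 = 27552)
(A + √(4527 + 7491))/(W + 34166) = (27552 + √(4527 + 7491))/(-16719 + 34166) = (27552 + √12018)/17447 = (27552 + √12018)*(1/17447) = 27552/17447 + √12018/17447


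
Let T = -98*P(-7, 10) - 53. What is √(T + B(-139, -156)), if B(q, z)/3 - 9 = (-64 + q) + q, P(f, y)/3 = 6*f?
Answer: 4*√706 ≈ 106.28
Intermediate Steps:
P(f, y) = 18*f (P(f, y) = 3*(6*f) = 18*f)
T = 12295 (T = -1764*(-7) - 53 = -98*(-126) - 53 = 12348 - 53 = 12295)
B(q, z) = -165 + 6*q (B(q, z) = 27 + 3*((-64 + q) + q) = 27 + 3*(-64 + 2*q) = 27 + (-192 + 6*q) = -165 + 6*q)
√(T + B(-139, -156)) = √(12295 + (-165 + 6*(-139))) = √(12295 + (-165 - 834)) = √(12295 - 999) = √11296 = 4*√706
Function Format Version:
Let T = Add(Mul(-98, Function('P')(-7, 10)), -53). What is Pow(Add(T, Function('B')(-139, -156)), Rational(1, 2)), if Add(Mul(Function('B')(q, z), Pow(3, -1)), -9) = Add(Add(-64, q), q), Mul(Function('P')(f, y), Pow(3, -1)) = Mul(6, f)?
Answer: Mul(4, Pow(706, Rational(1, 2))) ≈ 106.28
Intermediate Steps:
Function('P')(f, y) = Mul(18, f) (Function('P')(f, y) = Mul(3, Mul(6, f)) = Mul(18, f))
T = 12295 (T = Add(Mul(-98, Mul(18, -7)), -53) = Add(Mul(-98, -126), -53) = Add(12348, -53) = 12295)
Function('B')(q, z) = Add(-165, Mul(6, q)) (Function('B')(q, z) = Add(27, Mul(3, Add(Add(-64, q), q))) = Add(27, Mul(3, Add(-64, Mul(2, q)))) = Add(27, Add(-192, Mul(6, q))) = Add(-165, Mul(6, q)))
Pow(Add(T, Function('B')(-139, -156)), Rational(1, 2)) = Pow(Add(12295, Add(-165, Mul(6, -139))), Rational(1, 2)) = Pow(Add(12295, Add(-165, -834)), Rational(1, 2)) = Pow(Add(12295, -999), Rational(1, 2)) = Pow(11296, Rational(1, 2)) = Mul(4, Pow(706, Rational(1, 2)))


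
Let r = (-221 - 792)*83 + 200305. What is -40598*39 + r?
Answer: -1467096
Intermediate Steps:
r = 116226 (r = -1013*83 + 200305 = -84079 + 200305 = 116226)
-40598*39 + r = -40598*39 + 116226 = -1583322 + 116226 = -1467096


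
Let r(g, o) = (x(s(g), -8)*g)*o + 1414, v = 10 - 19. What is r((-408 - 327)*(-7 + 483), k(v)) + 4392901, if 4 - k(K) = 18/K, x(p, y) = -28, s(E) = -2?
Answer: 63170795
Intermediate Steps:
v = -9
k(K) = 4 - 18/K
r(g, o) = 1414 - 28*g*o (r(g, o) = (-28*g)*o + 1414 = -28*g*o + 1414 = 1414 - 28*g*o)
r((-408 - 327)*(-7 + 483), k(v)) + 4392901 = (1414 - 28*(-408 - 327)*(-7 + 483)*(4 - 18/(-9))) + 4392901 = (1414 - 28*(-735*476)*(4 - 18*(-⅑))) + 4392901 = (1414 - 28*(-349860)*(4 + 2)) + 4392901 = (1414 - 28*(-349860)*6) + 4392901 = (1414 + 58776480) + 4392901 = 58777894 + 4392901 = 63170795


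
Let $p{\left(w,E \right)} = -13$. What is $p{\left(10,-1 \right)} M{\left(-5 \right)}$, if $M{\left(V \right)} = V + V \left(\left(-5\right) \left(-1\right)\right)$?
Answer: $390$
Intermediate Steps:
$M{\left(V \right)} = 6 V$ ($M{\left(V \right)} = V + V 5 = V + 5 V = 6 V$)
$p{\left(10,-1 \right)} M{\left(-5 \right)} = - 13 \cdot 6 \left(-5\right) = \left(-13\right) \left(-30\right) = 390$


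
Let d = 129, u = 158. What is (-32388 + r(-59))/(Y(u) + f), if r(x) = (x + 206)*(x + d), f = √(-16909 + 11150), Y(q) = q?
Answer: -1163828/10241 + 7366*I*√5759/10241 ≈ -113.64 + 54.584*I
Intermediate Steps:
f = I*√5759 (f = √(-5759) = I*√5759 ≈ 75.888*I)
r(x) = (129 + x)*(206 + x) (r(x) = (x + 206)*(x + 129) = (206 + x)*(129 + x) = (129 + x)*(206 + x))
(-32388 + r(-59))/(Y(u) + f) = (-32388 + (26574 + (-59)² + 335*(-59)))/(158 + I*√5759) = (-32388 + (26574 + 3481 - 19765))/(158 + I*√5759) = (-32388 + 10290)/(158 + I*√5759) = -22098/(158 + I*√5759)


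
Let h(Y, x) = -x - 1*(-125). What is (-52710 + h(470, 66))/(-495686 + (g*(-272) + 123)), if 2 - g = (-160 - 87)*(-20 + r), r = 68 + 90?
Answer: 52651/9767499 ≈ 0.0053904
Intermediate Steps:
r = 158
g = 34088 (g = 2 - (-160 - 87)*(-20 + 158) = 2 - (-247)*138 = 2 - 1*(-34086) = 2 + 34086 = 34088)
h(Y, x) = 125 - x (h(Y, x) = -x + 125 = 125 - x)
(-52710 + h(470, 66))/(-495686 + (g*(-272) + 123)) = (-52710 + (125 - 1*66))/(-495686 + (34088*(-272) + 123)) = (-52710 + (125 - 66))/(-495686 + (-9271936 + 123)) = (-52710 + 59)/(-495686 - 9271813) = -52651/(-9767499) = -52651*(-1/9767499) = 52651/9767499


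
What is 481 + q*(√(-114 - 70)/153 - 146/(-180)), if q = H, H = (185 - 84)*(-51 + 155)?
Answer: 405041/45 + 21008*I*√46/153 ≈ 9000.9 + 931.26*I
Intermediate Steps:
H = 10504 (H = 101*104 = 10504)
q = 10504
481 + q*(√(-114 - 70)/153 - 146/(-180)) = 481 + 10504*(√(-114 - 70)/153 - 146/(-180)) = 481 + 10504*(√(-184)*(1/153) - 146*(-1/180)) = 481 + 10504*((2*I*√46)*(1/153) + 73/90) = 481 + 10504*(2*I*√46/153 + 73/90) = 481 + 10504*(73/90 + 2*I*√46/153) = 481 + (383396/45 + 21008*I*√46/153) = 405041/45 + 21008*I*√46/153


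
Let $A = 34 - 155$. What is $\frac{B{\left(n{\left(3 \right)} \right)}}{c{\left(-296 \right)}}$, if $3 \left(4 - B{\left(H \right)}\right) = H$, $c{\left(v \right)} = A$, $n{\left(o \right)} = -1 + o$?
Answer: $- \frac{10}{363} \approx -0.027548$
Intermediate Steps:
$A = -121$
$c{\left(v \right)} = -121$
$B{\left(H \right)} = 4 - \frac{H}{3}$
$\frac{B{\left(n{\left(3 \right)} \right)}}{c{\left(-296 \right)}} = \frac{4 - \frac{-1 + 3}{3}}{-121} = \left(4 - \frac{2}{3}\right) \left(- \frac{1}{121}\right) = \frac{10}{3} \left(- \frac{1}{121}\right) = - \frac{10}{363}$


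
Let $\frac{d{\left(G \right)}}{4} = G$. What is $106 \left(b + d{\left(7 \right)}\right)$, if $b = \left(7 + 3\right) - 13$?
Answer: $2650$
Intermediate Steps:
$d{\left(G \right)} = 4 G$
$b = -3$ ($b = 10 - 13 = -3$)
$106 \left(b + d{\left(7 \right)}\right) = 106 \left(-3 + 4 \cdot 7\right) = 106 \left(-3 + 28\right) = 106 \cdot 25 = 2650$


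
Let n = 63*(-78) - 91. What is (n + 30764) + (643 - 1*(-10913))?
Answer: 37315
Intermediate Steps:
n = -5005 (n = -4914 - 91 = -5005)
(n + 30764) + (643 - 1*(-10913)) = (-5005 + 30764) + (643 - 1*(-10913)) = 25759 + (643 + 10913) = 25759 + 11556 = 37315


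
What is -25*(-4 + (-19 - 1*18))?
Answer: 1025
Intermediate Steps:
-25*(-4 + (-19 - 1*18)) = -25*(-4 + (-19 - 18)) = -25*(-4 - 37) = -25*(-41) = 1025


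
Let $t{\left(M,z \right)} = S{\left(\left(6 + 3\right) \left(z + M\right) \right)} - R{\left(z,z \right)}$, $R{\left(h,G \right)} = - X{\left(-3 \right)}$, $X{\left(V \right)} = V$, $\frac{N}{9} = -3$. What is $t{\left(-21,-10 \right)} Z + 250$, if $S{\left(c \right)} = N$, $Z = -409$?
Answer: $12520$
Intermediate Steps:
$N = -27$ ($N = 9 \left(-3\right) = -27$)
$R{\left(h,G \right)} = 3$ ($R{\left(h,G \right)} = \left(-1\right) \left(-3\right) = 3$)
$S{\left(c \right)} = -27$
$t{\left(M,z \right)} = -30$ ($t{\left(M,z \right)} = -27 - 3 = -30$)
$t{\left(-21,-10 \right)} Z + 250 = \left(-30\right) \left(-409\right) + 250 = 12270 + 250 = 12520$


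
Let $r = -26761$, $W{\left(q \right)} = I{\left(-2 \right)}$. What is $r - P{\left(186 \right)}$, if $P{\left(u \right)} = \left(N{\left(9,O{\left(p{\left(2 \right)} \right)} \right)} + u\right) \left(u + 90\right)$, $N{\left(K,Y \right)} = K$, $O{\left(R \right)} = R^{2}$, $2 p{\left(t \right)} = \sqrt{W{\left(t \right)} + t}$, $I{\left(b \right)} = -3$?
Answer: $-80581$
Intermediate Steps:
$W{\left(q \right)} = -3$
$p{\left(t \right)} = \frac{\sqrt{-3 + t}}{2}$
$P{\left(u \right)} = \left(9 + u\right) \left(90 + u\right)$ ($P{\left(u \right)} = \left(9 + u\right) \left(u + 90\right) = \left(9 + u\right) \left(90 + u\right)$)
$r - P{\left(186 \right)} = -26761 - \left(810 + 186^{2} + 99 \cdot 186\right) = -26761 - \left(810 + 34596 + 18414\right) = -26761 - 53820 = -80581$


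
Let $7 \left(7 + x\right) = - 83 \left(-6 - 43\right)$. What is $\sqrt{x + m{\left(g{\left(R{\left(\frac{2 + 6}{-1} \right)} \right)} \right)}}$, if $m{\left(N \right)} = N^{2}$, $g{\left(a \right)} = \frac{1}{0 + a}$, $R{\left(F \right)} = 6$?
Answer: $\frac{\sqrt{20665}}{6} \approx 23.959$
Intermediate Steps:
$g{\left(a \right)} = \frac{1}{a}$
$x = 574$ ($x = -7 + \frac{\left(-83\right) \left(-6 - 43\right)}{7} = -7 + \frac{\left(-83\right) \left(-49\right)}{7} = -7 + \frac{1}{7} \cdot 4067 = -7 + 581 = 574$)
$\sqrt{x + m{\left(g{\left(R{\left(\frac{2 + 6}{-1} \right)} \right)} \right)}} = \sqrt{574 + \left(\frac{1}{6}\right)^{2}} = \sqrt{574 + \frac{1}{36}} = \sqrt{\frac{20665}{36}} = \frac{\sqrt{20665}}{6}$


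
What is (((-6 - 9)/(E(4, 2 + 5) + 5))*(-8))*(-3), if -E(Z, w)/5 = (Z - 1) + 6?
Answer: 9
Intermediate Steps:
E(Z, w) = -25 - 5*Z (E(Z, w) = -5*((Z - 1) + 6) = -5*((-1 + Z) + 6) = -5*(5 + Z) = -25 - 5*Z)
(((-6 - 9)/(E(4, 2 + 5) + 5))*(-8))*(-3) = (((-6 - 9)/((-25 - 5*4) + 5))*(-8))*(-3) = (-15/((-25 - 20) + 5)*(-8))*(-3) = (-15/(-45 + 5)*(-8))*(-3) = (-15/(-40)*(-8))*(-3) = (-15*(-1/40)*(-8))*(-3) = ((3/8)*(-8))*(-3) = -3*(-3) = 9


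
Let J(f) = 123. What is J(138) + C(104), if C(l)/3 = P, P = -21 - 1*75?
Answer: -165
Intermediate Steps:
P = -96 (P = -21 - 75 = -96)
C(l) = -288 (C(l) = 3*(-96) = -288)
J(138) + C(104) = 123 - 288 = -165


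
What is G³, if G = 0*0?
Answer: 0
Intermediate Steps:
G = 0
G³ = 0³ = 0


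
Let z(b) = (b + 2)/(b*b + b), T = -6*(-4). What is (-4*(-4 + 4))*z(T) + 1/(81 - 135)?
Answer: -1/54 ≈ -0.018519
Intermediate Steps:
T = 24
z(b) = (2 + b)/(b + b²) (z(b) = (2 + b)/(b² + b) = (2 + b)/(b + b²))
(-4*(-4 + 4))*z(T) + 1/(81 - 135) = (-4*(-4 + 4))*((2 + 24)/(24*(1 + 24))) + 1/(81 - 135) = (-4*0)*((1/24)*26/25) + 1/(-54) = 0*((1/24)*(1/25)*26) - 1/54 = 0*(13/300) - 1/54 = 0 - 1/54 = -1/54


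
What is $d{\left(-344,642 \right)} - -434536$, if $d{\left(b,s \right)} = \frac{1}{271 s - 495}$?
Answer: $\frac{75386347033}{173487} \approx 4.3454 \cdot 10^{5}$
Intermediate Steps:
$d{\left(b,s \right)} = \frac{1}{-495 + 271 s}$
$d{\left(-344,642 \right)} - -434536 = \frac{1}{-495 + 271 \cdot 642} - -434536 = \frac{1}{-495 + 173982} + 434536 = \frac{1}{173487} + 434536 = \frac{75386347033}{173487}$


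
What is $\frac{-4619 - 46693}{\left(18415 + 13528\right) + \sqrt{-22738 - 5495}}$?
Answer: $- \frac{819529608}{510191741} + \frac{76968 i \sqrt{3137}}{510191741} \approx -1.6063 + 0.0084496 i$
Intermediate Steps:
$\frac{-4619 - 46693}{\left(18415 + 13528\right) + \sqrt{-22738 - 5495}} = - \frac{51312}{31943 + \sqrt{-28233}} = - \frac{51312}{31943 + 3 i \sqrt{3137}}$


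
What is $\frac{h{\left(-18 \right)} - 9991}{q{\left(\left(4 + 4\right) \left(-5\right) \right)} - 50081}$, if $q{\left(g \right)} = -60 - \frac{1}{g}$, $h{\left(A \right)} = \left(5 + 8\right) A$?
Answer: $\frac{409000}{2005639} \approx 0.20393$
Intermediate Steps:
$h{\left(A \right)} = 13 A$
$\frac{h{\left(-18 \right)} - 9991}{q{\left(\left(4 + 4\right) \left(-5\right) \right)} - 50081} = \frac{13 \left(-18\right) - 9991}{\left(-60 - \frac{1}{\left(4 + 4\right) \left(-5\right)}\right) - 50081} = \frac{-234 - 9991}{\left(-60 - \frac{1}{8 \left(-5\right)}\right) - 50081} = - \frac{10225}{\left(-60 - \frac{1}{-40}\right) - 50081} = - \frac{10225}{\left(-60 - - \frac{1}{40}\right) - 50081} = - \frac{10225}{\left(-60 + \frac{1}{40}\right) - 50081} = - \frac{10225}{- \frac{2399}{40} - 50081} = - \frac{10225}{- \frac{2005639}{40}} = \left(-10225\right) \left(- \frac{40}{2005639}\right) = \frac{409000}{2005639}$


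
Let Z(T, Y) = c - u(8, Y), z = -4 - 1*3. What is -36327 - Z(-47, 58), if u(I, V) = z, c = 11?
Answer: -36345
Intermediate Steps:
z = -7 (z = -4 - 3 = -7)
u(I, V) = -7
Z(T, Y) = 18 (Z(T, Y) = 11 - 1*(-7) = 11 + 7 = 18)
-36327 - Z(-47, 58) = -36327 - 1*18 = -36327 - 18 = -36345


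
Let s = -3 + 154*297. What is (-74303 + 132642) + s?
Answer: 104074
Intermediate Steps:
s = 45735 (s = -3 + 45738 = 45735)
(-74303 + 132642) + s = (-74303 + 132642) + 45735 = 58339 + 45735 = 104074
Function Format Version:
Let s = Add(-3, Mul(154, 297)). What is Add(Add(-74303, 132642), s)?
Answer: 104074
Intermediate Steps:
s = 45735 (s = Add(-3, 45738) = 45735)
Add(Add(-74303, 132642), s) = Add(Add(-74303, 132642), 45735) = Add(58339, 45735) = 104074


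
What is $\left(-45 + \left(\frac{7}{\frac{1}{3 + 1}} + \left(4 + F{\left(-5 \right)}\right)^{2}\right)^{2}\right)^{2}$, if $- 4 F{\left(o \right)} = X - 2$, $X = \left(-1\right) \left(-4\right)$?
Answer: $\frac{635090401}{256} \approx 2.4808 \cdot 10^{6}$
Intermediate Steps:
$X = 4$
$F{\left(o \right)} = - \frac{1}{2}$ ($F{\left(o \right)} = - \frac{4 - 2}{4} = \left(- \frac{1}{4}\right) 2 = - \frac{1}{2}$)
$\left(-45 + \left(\frac{7}{\frac{1}{3 + 1}} + \left(4 + F{\left(-5 \right)}\right)^{2}\right)^{2}\right)^{2} = \left(-45 + \left(\frac{7}{\frac{1}{3 + 1}} + \left(4 - \frac{1}{2}\right)^{2}\right)^{2}\right)^{2} = \left(-45 + \left(\frac{7}{\frac{1}{4}} + \left(\frac{7}{2}\right)^{2}\right)^{2}\right)^{2} = \left(-45 + \left(7 \frac{1}{\frac{1}{4}} + \frac{49}{4}\right)^{2}\right)^{2} = \left(-45 + \left(7 \cdot 4 + \frac{49}{4}\right)^{2}\right)^{2} = \left(-45 + \left(28 + \frac{49}{4}\right)^{2}\right)^{2} = \left(-45 + \left(\frac{161}{4}\right)^{2}\right)^{2} = \left(-45 + \frac{25921}{16}\right)^{2} = \left(\frac{25201}{16}\right)^{2} = \frac{635090401}{256}$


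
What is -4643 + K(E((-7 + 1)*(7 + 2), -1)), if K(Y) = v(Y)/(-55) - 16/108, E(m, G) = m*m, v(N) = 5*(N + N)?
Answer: -1536479/297 ≈ -5173.3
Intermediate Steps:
v(N) = 10*N (v(N) = 5*(2*N) = 10*N)
E(m, G) = m²
K(Y) = -4/27 - 2*Y/11 (K(Y) = (10*Y)/(-55) - 16/108 = (10*Y)*(-1/55) - 16*1/108 = -2*Y/11 - 4/27 = -4/27 - 2*Y/11)
-4643 + K(E((-7 + 1)*(7 + 2), -1)) = -4643 + (-4/27 - 2*(-7 + 1)²*(7 + 2)²/11) = -4643 + (-4/27 - 2*(-6*9)²/11) = -4643 + (-4/27 - 2/11*(-54)²) = -4643 + (-4/27 - 2/11*2916) = -4643 + (-4/27 - 5832/11) = -4643 - 157508/297 = -1536479/297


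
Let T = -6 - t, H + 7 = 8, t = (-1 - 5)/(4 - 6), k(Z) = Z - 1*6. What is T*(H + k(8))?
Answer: -27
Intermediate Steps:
k(Z) = -6 + Z (k(Z) = Z - 6 = -6 + Z)
t = 3 (t = -6/(-2) = -6*(-½) = 3)
H = 1 (H = -7 + 8 = 1)
T = -9 (T = -6 - 1*3 = -6 - 3 = -9)
T*(H + k(8)) = -9*(1 + (-6 + 8)) = -9*(1 + 2) = -9*3 = -27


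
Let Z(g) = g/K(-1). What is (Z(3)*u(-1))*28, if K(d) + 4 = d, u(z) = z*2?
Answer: 168/5 ≈ 33.600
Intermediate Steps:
u(z) = 2*z
K(d) = -4 + d
Z(g) = -g/5 (Z(g) = g/(-4 - 1) = g/(-5) = g*(-⅕) = -g/5)
(Z(3)*u(-1))*28 = ((-⅕*3)*(2*(-1)))*28 = -⅗*(-2)*28 = (6/5)*28 = 168/5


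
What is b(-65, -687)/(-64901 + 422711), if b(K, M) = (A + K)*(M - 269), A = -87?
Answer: 72656/178905 ≈ 0.40612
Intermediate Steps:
b(K, M) = (-269 + M)*(-87 + K) (b(K, M) = (-87 + K)*(M - 269) = (-87 + K)*(-269 + M) = (-269 + M)*(-87 + K))
b(-65, -687)/(-64901 + 422711) = (23403 - 269*(-65) - 87*(-687) - 65*(-687))/(-64901 + 422711) = (23403 + 17485 + 59769 + 44655)/357810 = 145312*(1/357810) = 72656/178905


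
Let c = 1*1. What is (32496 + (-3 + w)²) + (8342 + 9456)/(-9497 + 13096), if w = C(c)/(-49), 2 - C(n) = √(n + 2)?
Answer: 40132435414/1234457 - 298*√3/2401 ≈ 32510.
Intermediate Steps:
c = 1
C(n) = 2 - √(2 + n) (C(n) = 2 - √(n + 2) = 2 - √(2 + n))
w = -2/49 + √3/49 (w = (2 - √(2 + 1))/(-49) = (2 - √3)*(-1/49) = -2/49 + √3/49 ≈ -0.0054684)
(32496 + (-3 + w)²) + (8342 + 9456)/(-9497 + 13096) = (32496 + (-3 + (-2/49 + √3/49))²) + (8342 + 9456)/(-9497 + 13096) = (32496 + (-149/49 + √3/49)²) + 17798/3599 = 116970902/3599 + (-149/49 + √3/49)²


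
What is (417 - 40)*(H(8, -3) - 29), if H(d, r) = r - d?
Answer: -15080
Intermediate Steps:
(417 - 40)*(H(8, -3) - 29) = (417 - 40)*((-3 - 1*8) - 29) = 377*((-3 - 8) - 29) = 377*(-11 - 29) = 377*(-40) = -15080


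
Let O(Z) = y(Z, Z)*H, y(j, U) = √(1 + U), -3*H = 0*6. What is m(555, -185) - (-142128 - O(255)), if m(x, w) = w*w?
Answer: 176353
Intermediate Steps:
m(x, w) = w²
H = 0 (H = -0*6 = -⅓*0 = 0)
O(Z) = 0 (O(Z) = √(1 + Z)*0 = 0)
m(555, -185) - (-142128 - O(255)) = (-185)² - (-142128 - 1*0) = 34225 - (-142128 + 0) = 34225 - 1*(-142128) = 34225 + 142128 = 176353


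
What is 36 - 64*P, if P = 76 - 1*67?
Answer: -540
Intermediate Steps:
P = 9 (P = 76 - 67 = 9)
36 - 64*P = 36 - 64*9 = 36 - 576 = -540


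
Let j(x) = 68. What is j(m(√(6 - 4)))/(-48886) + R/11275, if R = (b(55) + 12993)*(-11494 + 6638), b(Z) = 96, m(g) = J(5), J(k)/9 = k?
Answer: -1553601960862/275594825 ≈ -5637.3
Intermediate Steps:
J(k) = 9*k
m(g) = 45 (m(g) = 9*5 = 45)
R = -63560184 (R = (96 + 12993)*(-11494 + 6638) = 13089*(-4856) = -63560184)
j(m(√(6 - 4)))/(-48886) + R/11275 = 68/(-48886) - 63560184/11275 = 68*(-1/48886) - 63560184*1/11275 = -34/24443 - 63560184/11275 = -1553601960862/275594825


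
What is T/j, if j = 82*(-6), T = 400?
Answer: -100/123 ≈ -0.81301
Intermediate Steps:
j = -492
T/j = 400/(-492) = 400*(-1/492) = -100/123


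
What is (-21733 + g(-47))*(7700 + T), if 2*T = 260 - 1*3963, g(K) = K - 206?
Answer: -128585121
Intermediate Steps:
g(K) = -206 + K
T = -3703/2 (T = (260 - 1*3963)/2 = (260 - 3963)/2 = (½)*(-3703) = -3703/2 ≈ -1851.5)
(-21733 + g(-47))*(7700 + T) = (-21733 + (-206 - 47))*(7700 - 3703/2) = (-21733 - 253)*(11697/2) = -21986*11697/2 = -128585121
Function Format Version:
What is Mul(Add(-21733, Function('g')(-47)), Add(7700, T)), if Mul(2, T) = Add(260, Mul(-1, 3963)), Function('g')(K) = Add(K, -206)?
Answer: -128585121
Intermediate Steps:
Function('g')(K) = Add(-206, K)
T = Rational(-3703, 2) (T = Mul(Rational(1, 2), Add(260, Mul(-1, 3963))) = Mul(Rational(1, 2), Add(260, -3963)) = Mul(Rational(1, 2), -3703) = Rational(-3703, 2) ≈ -1851.5)
Mul(Add(-21733, Function('g')(-47)), Add(7700, T)) = Mul(Add(-21733, Add(-206, -47)), Add(7700, Rational(-3703, 2))) = Mul(Add(-21733, -253), Rational(11697, 2)) = Mul(-21986, Rational(11697, 2)) = -128585121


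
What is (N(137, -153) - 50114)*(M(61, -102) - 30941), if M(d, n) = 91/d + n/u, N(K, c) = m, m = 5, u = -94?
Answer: 4444691300031/2867 ≈ 1.5503e+9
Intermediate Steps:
N(K, c) = 5
M(d, n) = 91/d - n/94 (M(d, n) = 91/d + n/(-94) = 91/d + n*(-1/94) = 91/d - n/94)
(N(137, -153) - 50114)*(M(61, -102) - 30941) = (5 - 50114)*((91/61 - 1/94*(-102)) - 30941) = -50109*((91*(1/61) + 51/47) - 30941) = -50109*((91/61 + 51/47) - 30941) = -50109*(7388/2867 - 30941) = -50109*(-88700459/2867) = 4444691300031/2867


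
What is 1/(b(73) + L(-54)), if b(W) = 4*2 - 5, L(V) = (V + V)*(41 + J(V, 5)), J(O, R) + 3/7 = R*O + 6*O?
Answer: 7/418413 ≈ 1.6730e-5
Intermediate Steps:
J(O, R) = -3/7 + 6*O + O*R (J(O, R) = -3/7 + (R*O + 6*O) = -3/7 + (O*R + 6*O) = -3/7 + (6*O + O*R) = -3/7 + 6*O + O*R)
L(V) = 2*V*(284/7 + 11*V) (L(V) = (V + V)*(41 + (-3/7 + 6*V + V*5)) = (2*V)*(41 + (-3/7 + 6*V + 5*V)) = (2*V)*(41 + (-3/7 + 11*V)) = (2*V)*(284/7 + 11*V) = 2*V*(284/7 + 11*V))
b(W) = 3 (b(W) = 8 - 5 = 3)
1/(b(73) + L(-54)) = 1/(3 + (2/7)*(-54)*(284 + 77*(-54))) = 1/(3 + (2/7)*(-54)*(284 - 4158)) = 1/(3 + (2/7)*(-54)*(-3874)) = 1/(3 + 418392/7) = 1/(418413/7) = 7/418413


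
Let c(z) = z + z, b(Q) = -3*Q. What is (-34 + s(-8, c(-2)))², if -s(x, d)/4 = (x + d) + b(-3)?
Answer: 484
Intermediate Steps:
c(z) = 2*z
s(x, d) = -36 - 4*d - 4*x (s(x, d) = -4*((x + d) - 3*(-3)) = -4*((d + x) + 9) = -4*(9 + d + x) = -36 - 4*d - 4*x)
(-34 + s(-8, c(-2)))² = (-34 + (-36 - 8*(-2) - 4*(-8)))² = (-34 + (-36 - 4*(-4) + 32))² = (-34 + (-36 + 16 + 32))² = (-34 + 12)² = (-22)² = 484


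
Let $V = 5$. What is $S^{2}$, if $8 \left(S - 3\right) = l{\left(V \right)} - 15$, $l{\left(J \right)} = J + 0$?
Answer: $\frac{49}{16} \approx 3.0625$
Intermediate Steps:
$l{\left(J \right)} = J$
$S = \frac{7}{4}$ ($S = 3 + \frac{5 - 15}{8} = 3 + \frac{1}{8} \left(-10\right) = 3 - \frac{5}{4} = \frac{7}{4} \approx 1.75$)
$S^{2} = \left(\frac{7}{4}\right)^{2} = \frac{49}{16}$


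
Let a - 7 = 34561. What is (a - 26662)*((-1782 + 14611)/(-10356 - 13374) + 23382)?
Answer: 2193290548543/11865 ≈ 1.8485e+8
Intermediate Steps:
a = 34568 (a = 7 + 34561 = 34568)
(a - 26662)*((-1782 + 14611)/(-10356 - 13374) + 23382) = (34568 - 26662)*((-1782 + 14611)/(-10356 - 13374) + 23382) = 7906*(12829/(-23730) + 23382) = 7906*(12829*(-1/23730) + 23382) = 7906*(-12829/23730 + 23382) = 7906*(554842031/23730) = 2193290548543/11865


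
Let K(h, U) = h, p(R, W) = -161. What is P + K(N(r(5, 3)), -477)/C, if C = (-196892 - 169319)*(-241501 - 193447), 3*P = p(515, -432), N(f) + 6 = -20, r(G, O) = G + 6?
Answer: -12822260733293/238924113042 ≈ -53.667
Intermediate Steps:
r(G, O) = 6 + G
N(f) = -26 (N(f) = -6 - 20 = -26)
P = -161/3 (P = (⅓)*(-161) = -161/3 ≈ -53.667)
C = 159282742028 (C = -366211*(-434948) = 159282742028)
P + K(N(r(5, 3)), -477)/C = -161/3 - 26/159282742028 = -161/3 - 26*1/159282742028 = -161/3 - 13/79641371014 = -12822260733293/238924113042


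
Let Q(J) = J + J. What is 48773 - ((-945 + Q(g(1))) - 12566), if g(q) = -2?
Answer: 62288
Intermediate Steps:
Q(J) = 2*J
48773 - ((-945 + Q(g(1))) - 12566) = 48773 - ((-945 + 2*(-2)) - 12566) = 48773 - ((-945 - 4) - 12566) = 48773 - (-949 - 12566) = 48773 - 1*(-13515) = 48773 + 13515 = 62288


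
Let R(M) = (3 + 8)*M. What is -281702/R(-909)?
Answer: 281702/9999 ≈ 28.173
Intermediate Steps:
R(M) = 11*M
-281702/R(-909) = -281702/(11*(-909)) = -281702/(-9999) = -281702*(-1/9999) = 281702/9999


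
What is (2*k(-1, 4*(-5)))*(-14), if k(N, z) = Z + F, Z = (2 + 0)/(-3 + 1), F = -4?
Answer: 140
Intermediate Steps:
Z = -1 (Z = 2/(-2) = 2*(-½) = -1)
k(N, z) = -5 (k(N, z) = -1 - 4 = -5)
(2*k(-1, 4*(-5)))*(-14) = (2*(-5))*(-14) = -10*(-14) = 140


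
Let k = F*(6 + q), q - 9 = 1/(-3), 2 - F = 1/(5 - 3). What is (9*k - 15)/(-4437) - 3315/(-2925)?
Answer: 2692/2465 ≈ 1.0921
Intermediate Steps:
F = 3/2 (F = 2 - 1/(5 - 3) = 2 - 1/2 = 2 - 1*½ = 2 - ½ = 3/2 ≈ 1.5000)
q = 26/3 (q = 9 + 1/(-3) = 9 - ⅓ = 26/3 ≈ 8.6667)
k = 22 (k = 3*(6 + 26/3)/2 = (3/2)*(44/3) = 22)
(9*k - 15)/(-4437) - 3315/(-2925) = (9*22 - 15)/(-4437) - 3315/(-2925) = (198 - 15)*(-1/4437) - 3315*(-1/2925) = 183*(-1/4437) + 17/15 = -61/1479 + 17/15 = 2692/2465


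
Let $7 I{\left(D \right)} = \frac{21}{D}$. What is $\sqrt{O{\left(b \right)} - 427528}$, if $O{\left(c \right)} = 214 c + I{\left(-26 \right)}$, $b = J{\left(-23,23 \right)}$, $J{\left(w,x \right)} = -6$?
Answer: $\frac{i \sqrt{289876990}}{26} \approx 654.84 i$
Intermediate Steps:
$I{\left(D \right)} = \frac{3}{D}$ ($I{\left(D \right)} = \frac{21 \frac{1}{D}}{7} = \frac{3}{D}$)
$b = -6$
$O{\left(c \right)} = - \frac{3}{26} + 214 c$ ($O{\left(c \right)} = 214 c + \frac{3}{-26} = 214 c + 3 \left(- \frac{1}{26}\right) = 214 c - \frac{3}{26} = - \frac{3}{26} + 214 c$)
$\sqrt{O{\left(b \right)} - 427528} = \sqrt{\left(- \frac{3}{26} + 214 \left(-6\right)\right) - 427528} = \sqrt{\left(- \frac{3}{26} - 1284\right) - 427528} = \sqrt{- \frac{33387}{26} - 427528} = \sqrt{- \frac{11149115}{26}} = \frac{i \sqrt{289876990}}{26}$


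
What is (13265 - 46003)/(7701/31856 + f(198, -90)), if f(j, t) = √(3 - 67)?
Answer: -8031386207328/65006808505 + 265781419577344*I/65006808505 ≈ -123.55 + 4088.5*I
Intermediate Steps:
f(j, t) = 8*I (f(j, t) = √(-64) = 8*I)
(13265 - 46003)/(7701/31856 + f(198, -90)) = (13265 - 46003)/(7701/31856 + 8*I) = -32738/(7701*(1/31856) + 8*I) = -32738*1014804736*(7701/31856 - 8*I)/65006808505 = -33222677447168*(7701/31856 - 8*I)/65006808505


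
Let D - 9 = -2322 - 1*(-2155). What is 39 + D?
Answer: -119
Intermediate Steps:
D = -158 (D = 9 + (-2322 - 1*(-2155)) = 9 + (-2322 + 2155) = 9 - 167 = -158)
39 + D = 39 - 158 = -119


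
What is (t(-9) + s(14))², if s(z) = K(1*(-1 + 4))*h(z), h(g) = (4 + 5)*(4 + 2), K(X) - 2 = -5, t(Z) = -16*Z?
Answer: 324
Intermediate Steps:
K(X) = -3 (K(X) = 2 - 5 = -3)
h(g) = 54 (h(g) = 9*6 = 54)
s(z) = -162 (s(z) = -3*54 = -162)
(t(-9) + s(14))² = (-16*(-9) - 162)² = (144 - 162)² = (-18)² = 324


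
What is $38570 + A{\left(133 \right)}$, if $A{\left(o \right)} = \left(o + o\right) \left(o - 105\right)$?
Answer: $46018$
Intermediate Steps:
$A{\left(o \right)} = 2 o \left(-105 + o\right)$
$38570 + A{\left(133 \right)} = 38570 + 2 \cdot 133 \left(-105 + 133\right) = 38570 + 2 \cdot 133 \cdot 28 = 38570 + 7448 = 46018$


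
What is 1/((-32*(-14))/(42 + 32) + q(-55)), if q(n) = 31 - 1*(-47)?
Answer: 37/3110 ≈ 0.011897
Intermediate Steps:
q(n) = 78 (q(n) = 31 + 47 = 78)
1/((-32*(-14))/(42 + 32) + q(-55)) = 1/((-32*(-14))/(42 + 32) + 78) = 1/(448/74 + 78) = 1/(448*(1/74) + 78) = 1/(224/37 + 78) = 1/(3110/37) = 37/3110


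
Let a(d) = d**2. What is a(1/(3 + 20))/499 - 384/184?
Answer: -550895/263971 ≈ -2.0870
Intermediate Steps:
a(1/(3 + 20))/499 - 384/184 = (1/(3 + 20))**2/499 - 384/184 = (1/23)**2*(1/499) - 384*1/184 = (1/23)**2*(1/499) - 48/23 = (1/529)*(1/499) - 48/23 = 1/263971 - 48/23 = -550895/263971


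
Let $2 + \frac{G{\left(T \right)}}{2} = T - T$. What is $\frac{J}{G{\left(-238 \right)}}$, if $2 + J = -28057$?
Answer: $\frac{28059}{4} \approx 7014.8$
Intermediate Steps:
$J = -28059$ ($J = -2 - 28057 = -28059$)
$G{\left(T \right)} = -4$ ($G{\left(T \right)} = -4 + 2 \left(T - T\right) = -4 + 2 \cdot 0 = -4 + 0 = -4$)
$\frac{J}{G{\left(-238 \right)}} = - \frac{28059}{-4} = \left(-28059\right) \left(- \frac{1}{4}\right) = \frac{28059}{4}$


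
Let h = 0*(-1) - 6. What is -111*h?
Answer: 666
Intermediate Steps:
h = -6 (h = 0 - 6 = -6)
-111*h = -111*(-6) = 666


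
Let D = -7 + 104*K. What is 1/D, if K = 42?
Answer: 1/4361 ≈ 0.00022931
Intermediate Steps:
D = 4361 (D = -7 + 104*42 = -7 + 4368 = 4361)
1/D = 1/4361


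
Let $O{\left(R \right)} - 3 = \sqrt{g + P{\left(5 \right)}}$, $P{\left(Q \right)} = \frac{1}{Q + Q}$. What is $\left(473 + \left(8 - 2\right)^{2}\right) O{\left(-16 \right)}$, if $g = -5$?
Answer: $1527 + \frac{3563 i \sqrt{10}}{10} \approx 1527.0 + 1126.7 i$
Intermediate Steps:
$P{\left(Q \right)} = \frac{1}{2 Q}$
$O{\left(R \right)} = 3 + \frac{7 i \sqrt{10}}{10}$ ($O{\left(R \right)} = 3 + \sqrt{-5 + \frac{1}{2 \cdot 5}} = 3 + \sqrt{-5 + \frac{1}{2} \cdot \frac{1}{5}} = 3 + \sqrt{-5 + \frac{1}{10}} = 3 + \sqrt{- \frac{49}{10}} = 3 + \frac{7 i \sqrt{10}}{10}$)
$\left(473 + \left(8 - 2\right)^{2}\right) O{\left(-16 \right)} = \left(473 + \left(8 - 2\right)^{2}\right) \left(3 + \frac{7 i \sqrt{10}}{10}\right) = \left(473 + 6^{2}\right) \left(3 + \frac{7 i \sqrt{10}}{10}\right) = \left(473 + 36\right) \left(3 + \frac{7 i \sqrt{10}}{10}\right) = 509 \left(3 + \frac{7 i \sqrt{10}}{10}\right) = 1527 + \frac{3563 i \sqrt{10}}{10}$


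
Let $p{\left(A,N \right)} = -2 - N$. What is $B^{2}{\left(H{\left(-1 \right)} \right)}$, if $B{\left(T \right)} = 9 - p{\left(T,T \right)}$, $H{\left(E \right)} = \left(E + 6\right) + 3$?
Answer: $361$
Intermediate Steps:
$H{\left(E \right)} = 9 + E$ ($H{\left(E \right)} = \left(6 + E\right) + 3 = 9 + E$)
$B{\left(T \right)} = 11 + T$ ($B{\left(T \right)} = 9 - \left(-2 - T\right) = 9 + \left(2 + T\right) = 11 + T$)
$B^{2}{\left(H{\left(-1 \right)} \right)} = \left(11 + \left(9 - 1\right)\right)^{2} = \left(11 + 8\right)^{2} = 19^{2} = 361$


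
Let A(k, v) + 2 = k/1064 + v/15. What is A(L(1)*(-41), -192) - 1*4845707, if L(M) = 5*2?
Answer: -12889621013/2660 ≈ -4.8457e+6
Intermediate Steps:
L(M) = 10
A(k, v) = -2 + v/15 + k/1064 (A(k, v) = -2 + (k/1064 + v/15) = -2 + (v/15 + k/1064) = -2 + v/15 + k/1064)
A(L(1)*(-41), -192) - 1*4845707 = (-2 + (1/15)*(-192) + (10*(-41))/1064) - 1*4845707 = (-2 - 64/5 + (1/1064)*(-410)) - 4845707 = (-2 - 64/5 - 205/532) - 4845707 = -40393/2660 - 4845707 = -12889621013/2660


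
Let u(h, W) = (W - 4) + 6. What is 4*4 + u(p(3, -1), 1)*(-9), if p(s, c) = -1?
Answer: -11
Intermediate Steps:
u(h, W) = 2 + W (u(h, W) = (-4 + W) + 6 = 2 + W)
4*4 + u(p(3, -1), 1)*(-9) = 4*4 + (2 + 1)*(-9) = 16 + 3*(-9) = 16 - 27 = -11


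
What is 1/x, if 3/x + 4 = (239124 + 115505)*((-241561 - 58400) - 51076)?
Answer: -41495966759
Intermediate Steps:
x = -1/41495966759 (x = 3/(-4 + (239124 + 115505)*((-241561 - 58400) - 51076)) = 3/(-4 + 354629*(-299961 - 51076)) = 3/(-4 + 354629*(-351037)) = 3/(-4 - 124487900273) = 3/(-124487900277) = 3*(-1/124487900277) = -1/41495966759 ≈ -2.4099e-11)
1/x = 1/(-1/41495966759) = -41495966759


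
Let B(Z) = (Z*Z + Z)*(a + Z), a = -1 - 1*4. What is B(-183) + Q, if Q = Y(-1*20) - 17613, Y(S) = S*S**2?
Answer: -6287141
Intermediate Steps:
a = -5 (a = -1 - 4 = -5)
Y(S) = S**3
B(Z) = (-5 + Z)*(Z + Z**2) (B(Z) = (Z*Z + Z)*(-5 + Z) = (Z**2 + Z)*(-5 + Z) = (Z + Z**2)*(-5 + Z) = (-5 + Z)*(Z + Z**2))
Q = -25613 (Q = (-1*20)**3 - 17613 = (-20)**3 - 17613 = -8000 - 17613 = -25613)
B(-183) + Q = -183*(-5 + (-183)**2 - 4*(-183)) - 25613 = -183*(-5 + 33489 + 732) - 25613 = -183*34216 - 25613 = -6261528 - 25613 = -6287141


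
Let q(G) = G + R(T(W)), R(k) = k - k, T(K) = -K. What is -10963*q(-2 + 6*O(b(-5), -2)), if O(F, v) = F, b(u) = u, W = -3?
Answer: 350816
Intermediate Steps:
R(k) = 0
q(G) = G (q(G) = G + 0 = G)
-10963*q(-2 + 6*O(b(-5), -2)) = -10963*(-2 + 6*(-5)) = -10963*(-2 - 30) = -10963*(-32) = 350816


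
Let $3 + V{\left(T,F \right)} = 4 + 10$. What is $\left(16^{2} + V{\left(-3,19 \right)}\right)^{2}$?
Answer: $71289$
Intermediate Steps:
$V{\left(T,F \right)} = 11$ ($V{\left(T,F \right)} = -3 + \left(4 + 10\right) = -3 + 14 = 11$)
$\left(16^{2} + V{\left(-3,19 \right)}\right)^{2} = \left(16^{2} + 11\right)^{2} = \left(256 + 11\right)^{2} = 267^{2} = 71289$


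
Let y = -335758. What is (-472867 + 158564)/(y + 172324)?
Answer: 314303/163434 ≈ 1.9231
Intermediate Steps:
(-472867 + 158564)/(y + 172324) = (-472867 + 158564)/(-335758 + 172324) = -314303/(-163434) = -314303*(-1/163434) = 314303/163434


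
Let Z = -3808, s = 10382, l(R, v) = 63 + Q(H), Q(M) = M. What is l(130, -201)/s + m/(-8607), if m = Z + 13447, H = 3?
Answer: -16584006/14892979 ≈ -1.1135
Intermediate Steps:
l(R, v) = 66 (l(R, v) = 63 + 3 = 66)
m = 9639 (m = -3808 + 13447 = 9639)
l(130, -201)/s + m/(-8607) = 66/10382 + 9639/(-8607) = 66*(1/10382) + 9639*(-1/8607) = 33/5191 - 3213/2869 = -16584006/14892979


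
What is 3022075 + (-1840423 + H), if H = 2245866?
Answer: 3427518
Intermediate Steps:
3022075 + (-1840423 + H) = 3022075 + (-1840423 + 2245866) = 3022075 + 405443 = 3427518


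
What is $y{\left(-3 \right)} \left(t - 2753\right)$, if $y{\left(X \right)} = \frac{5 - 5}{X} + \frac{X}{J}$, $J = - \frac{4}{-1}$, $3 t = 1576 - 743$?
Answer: $\frac{3713}{2} \approx 1856.5$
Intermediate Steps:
$t = \frac{833}{3}$ ($t = \frac{1576 - 743}{3} = \frac{1}{3} \cdot 833 = \frac{833}{3} \approx 277.67$)
$J = 4$ ($J = \left(-4\right) \left(-1\right) = 4$)
$y{\left(X \right)} = \frac{X}{4}$ ($y{\left(X \right)} = \frac{5 - 5}{X} + \frac{X}{4} = \frac{5 - 5}{X} + X \frac{1}{4} = \frac{0}{X} + \frac{X}{4} = 0 + \frac{X}{4} = \frac{X}{4}$)
$y{\left(-3 \right)} \left(t - 2753\right) = \frac{1}{4} \left(-3\right) \left(\frac{833}{3} - 2753\right) = - \frac{3 \left(\frac{833}{3} - 2753\right)}{4} = \left(- \frac{3}{4}\right) \left(- \frac{7426}{3}\right) = \frac{3713}{2}$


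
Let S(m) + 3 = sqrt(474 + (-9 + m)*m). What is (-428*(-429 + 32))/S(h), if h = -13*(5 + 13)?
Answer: 169916/19109 + 339832*sqrt(14334)/57327 ≈ 718.62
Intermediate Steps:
h = -234 (h = -13*18 = -234)
S(m) = -3 + sqrt(474 + m*(-9 + m)) (S(m) = -3 + sqrt(474 + (-9 + m)*m) = -3 + sqrt(474 + m*(-9 + m)))
(-428*(-429 + 32))/S(h) = (-428*(-429 + 32))/(-3 + sqrt(474 + (-234)**2 - 9*(-234))) = (-428*(-397))/(-3 + sqrt(474 + 54756 + 2106)) = 169916/(-3 + sqrt(57336)) = 169916/(-3 + 2*sqrt(14334))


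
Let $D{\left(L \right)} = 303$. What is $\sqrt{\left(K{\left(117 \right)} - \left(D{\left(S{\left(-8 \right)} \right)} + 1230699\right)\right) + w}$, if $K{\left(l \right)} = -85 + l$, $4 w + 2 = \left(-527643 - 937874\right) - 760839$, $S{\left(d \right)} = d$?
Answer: $\frac{i \sqrt{7150238}}{2} \approx 1337.0 i$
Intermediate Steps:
$w = - \frac{1113179}{2}$ ($w = - \frac{1}{2} + \frac{\left(-527643 - 937874\right) - 760839}{4} = - \frac{1}{2} + \frac{-1465517 - 760839}{4} = - \frac{1}{2} + \frac{1}{4} \left(-2226356\right) = - \frac{1}{2} - 556589 = - \frac{1113179}{2} \approx -5.5659 \cdot 10^{5}$)
$\sqrt{\left(K{\left(117 \right)} - \left(D{\left(S{\left(-8 \right)} \right)} + 1230699\right)\right) + w} = \sqrt{\left(\left(-85 + 117\right) - \left(303 + 1230699\right)\right) - \frac{1113179}{2}} = \sqrt{\left(32 - 1231002\right) - \frac{1113179}{2}} = \sqrt{-1230970 - \frac{1113179}{2}} = \sqrt{- \frac{3575119}{2}} = \frac{i \sqrt{7150238}}{2}$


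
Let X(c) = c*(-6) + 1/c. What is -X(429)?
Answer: 1104245/429 ≈ 2574.0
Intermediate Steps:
X(c) = 1/c - 6*c (X(c) = -6*c + 1/c = 1/c - 6*c)
-X(429) = -(1/429 - 6*429) = -(1/429 - 2574) = -1*(-1104245/429) = 1104245/429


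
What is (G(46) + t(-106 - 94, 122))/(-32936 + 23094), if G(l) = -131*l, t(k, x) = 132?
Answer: 421/703 ≈ 0.59886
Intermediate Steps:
(G(46) + t(-106 - 94, 122))/(-32936 + 23094) = (-131*46 + 132)/(-32936 + 23094) = (-6026 + 132)/(-9842) = -5894*(-1/9842) = 421/703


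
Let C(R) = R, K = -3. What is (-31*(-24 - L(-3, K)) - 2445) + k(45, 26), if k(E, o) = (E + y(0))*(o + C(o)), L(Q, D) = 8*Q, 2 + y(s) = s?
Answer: -209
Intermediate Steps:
y(s) = -2 + s
k(E, o) = 2*o*(-2 + E) (k(E, o) = (E + (-2 + 0))*(o + o) = (E - 2)*(2*o) = (-2 + E)*(2*o) = 2*o*(-2 + E))
(-31*(-24 - L(-3, K)) - 2445) + k(45, 26) = (-31*(-24 - 8*(-3)) - 2445) + 2*26*(-2 + 45) = (-31*(-24 - 1*(-24)) - 2445) + 2*26*43 = (-31*(-24 + 24) - 2445) + 2236 = (-31*0 - 2445) + 2236 = (0 - 2445) + 2236 = -2445 + 2236 = -209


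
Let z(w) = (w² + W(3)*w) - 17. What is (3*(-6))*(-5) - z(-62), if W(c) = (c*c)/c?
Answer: -3551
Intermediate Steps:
W(c) = c (W(c) = c²/c = c)
z(w) = -17 + w² + 3*w (z(w) = (w² + 3*w) - 17 = -17 + w² + 3*w)
(3*(-6))*(-5) - z(-62) = (3*(-6))*(-5) - (-17 + (-62)² + 3*(-62)) = -18*(-5) - (-17 + 3844 - 186) = 90 - 1*3641 = 90 - 3641 = -3551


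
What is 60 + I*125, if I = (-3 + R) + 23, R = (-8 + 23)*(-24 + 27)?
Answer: 8185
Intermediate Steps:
R = 45 (R = 15*3 = 45)
I = 65 (I = (-3 + 45) + 23 = 42 + 23 = 65)
60 + I*125 = 60 + 65*125 = 60 + 8125 = 8185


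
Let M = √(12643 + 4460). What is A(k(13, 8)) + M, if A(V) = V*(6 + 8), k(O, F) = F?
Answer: 112 + √17103 ≈ 242.78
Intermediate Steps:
A(V) = 14*V (A(V) = V*14 = 14*V)
M = √17103 ≈ 130.78
A(k(13, 8)) + M = 14*8 + √17103 = 112 + √17103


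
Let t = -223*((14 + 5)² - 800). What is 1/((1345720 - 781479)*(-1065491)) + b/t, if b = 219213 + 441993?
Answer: 397512886449403289/58855060366582907 ≈ 6.7541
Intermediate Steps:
b = 661206
t = 97897 (t = -223*(19² - 800) = -223*(361 - 800) = -223*(-439) = 97897)
1/((1345720 - 781479)*(-1065491)) + b/t = 1/((1345720 - 781479)*(-1065491)) + 661206/97897 = -1/1065491/564241 + 661206*(1/97897) = (1/564241)*(-1/1065491) + 661206/97897 = -1/601193707331 + 661206/97897 = 397512886449403289/58855060366582907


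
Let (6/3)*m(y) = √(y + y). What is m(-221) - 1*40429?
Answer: -40429 + I*√442/2 ≈ -40429.0 + 10.512*I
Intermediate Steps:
m(y) = √2*√y/2 (m(y) = √(y + y)/2 = √(2*y)/2 = (√2*√y)/2 = √2*√y/2)
m(-221) - 1*40429 = √2*√(-221)/2 - 1*40429 = √2*(I*√221)/2 - 40429 = I*√442/2 - 40429 = -40429 + I*√442/2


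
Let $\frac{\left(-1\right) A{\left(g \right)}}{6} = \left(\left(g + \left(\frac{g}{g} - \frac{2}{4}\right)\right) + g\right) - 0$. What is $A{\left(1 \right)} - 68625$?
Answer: $-68640$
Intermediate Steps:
$A{\left(g \right)} = -3 - 12 g$ ($A{\left(g \right)} = - 6 \left(\left(\left(g + \left(\frac{g}{g} - \frac{2}{4}\right)\right) + g\right) - 0\right) = - 6 \left(\left(\left(g + \left(1 - \frac{1}{2}\right)\right) + g\right) + 0\right) = - 6 \left(\left(\left(g + \frac{1}{2}\right) + g\right) + 0\right) = - 6 \left(\left(\left(\frac{1}{2} + g\right) + g\right) + 0\right) = - 6 \left(\left(\frac{1}{2} + 2 g\right) + 0\right) = - 6 \left(\frac{1}{2} + 2 g\right) = -3 - 12 g$)
$A{\left(1 \right)} - 68625 = \left(-3 - 12\right) - 68625 = -15 - 68625 = -68640$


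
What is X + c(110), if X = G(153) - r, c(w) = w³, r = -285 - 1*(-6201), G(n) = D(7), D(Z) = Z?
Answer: 1325091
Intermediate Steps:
G(n) = 7
r = 5916 (r = -285 + 6201 = 5916)
X = -5909 (X = 7 - 1*5916 = 7 - 5916 = -5909)
X + c(110) = -5909 + 110³ = -5909 + 1331000 = 1325091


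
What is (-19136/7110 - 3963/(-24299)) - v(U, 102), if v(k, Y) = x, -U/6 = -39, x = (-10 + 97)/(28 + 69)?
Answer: -28700539814/8379145665 ≈ -3.4252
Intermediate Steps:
x = 87/97 ≈ 0.89691
U = 234 (U = -6*(-39) = 234)
v(k, Y) = 87/97
(-19136/7110 - 3963/(-24299)) - v(U, 102) = (-19136/7110 - 3963/(-24299)) - 1*87/97 = (-19136*1/7110 - 3963*(-1/24299)) - 87/97 = (-9568/3555 + 3963/24299) - 87/97 = -218404367/86382945 - 87/97 = -28700539814/8379145665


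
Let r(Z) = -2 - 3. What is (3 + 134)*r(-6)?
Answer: -685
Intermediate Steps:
r(Z) = -5
(3 + 134)*r(-6) = (3 + 134)*(-5) = 137*(-5) = -685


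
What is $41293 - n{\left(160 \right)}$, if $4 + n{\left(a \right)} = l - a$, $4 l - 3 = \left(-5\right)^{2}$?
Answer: $41450$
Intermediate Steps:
$l = 7$ ($l = \frac{3}{4} + \frac{\left(-5\right)^{2}}{4} = \frac{3}{4} + \frac{1}{4} \cdot 25 = \frac{3}{4} + \frac{25}{4} = 7$)
$n{\left(a \right)} = 3 - a$ ($n{\left(a \right)} = -4 - \left(-7 + a\right) = 3 - a$)
$41293 - n{\left(160 \right)} = 41293 - \left(3 - 160\right) = 41293 - -157 = 41293 + 157 = 41450$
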